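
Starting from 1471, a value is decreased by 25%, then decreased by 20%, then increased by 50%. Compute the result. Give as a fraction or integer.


Start: 1471
Step 1: decrease by 25% => multiply by 75/100
  1471 * 75/100 = 4413/4
Step 2: decrease by 20% => multiply by 80/100
  4413/4 * 80/100 = 4413/5
Step 3: increase by 50% => multiply by 150/100
  4413/5 * 150/100 = 13239/10
Final value = 13239/10

13239/10


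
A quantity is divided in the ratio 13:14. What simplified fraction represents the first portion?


Total parts = 13 + 14 = 27
First part fraction = 13/27
Simplify: 13/27 = 13/27

13/27


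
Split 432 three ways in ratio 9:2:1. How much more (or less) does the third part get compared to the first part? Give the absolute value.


Total parts = 9 + 2 + 1 = 12
Value per part = 432 / 12 = 36
Shares: 9*36=324, 2*36=72, 1*36=36
Third share = 36, first share = 324
Difference = |36 - 324| = 288

288


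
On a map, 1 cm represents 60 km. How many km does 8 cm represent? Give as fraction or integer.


Map scale: 1 cm = 60 km
Measured distance on map = 8 cm
Set up proportion: 8 * 60 / 1
= 480 / 1
= 480 km

480


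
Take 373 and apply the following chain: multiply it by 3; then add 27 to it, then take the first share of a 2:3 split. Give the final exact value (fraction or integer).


Start with 373.
Step 1: Multiply by 3: 373 * 3 = 1119
Step 2: Add 27: 1119+27=1146; split 2:3 first = 1146*2/5 = 2292/5
Final result = 2292/5

2292/5


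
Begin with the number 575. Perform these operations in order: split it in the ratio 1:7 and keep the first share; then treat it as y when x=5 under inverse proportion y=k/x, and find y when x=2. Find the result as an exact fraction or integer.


Start with 575.
Step 1: Split 1:7, first share = 575 * 1/8 = 575/8
Step 2: Inverse prop: k = (575/8)*5; new y = k/2 = 575/8*5/2 = 2875/16
Final result = 2875/16

2875/16


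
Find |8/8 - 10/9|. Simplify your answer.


Simplify: 8/8 = 1 and 10/9 = 10/9
Find common denominator: LCD = 9
Convert: 9/9 and 10/9
Difference = |9 - 10|/9 = 1/9
Simplified = 1/9

1/9


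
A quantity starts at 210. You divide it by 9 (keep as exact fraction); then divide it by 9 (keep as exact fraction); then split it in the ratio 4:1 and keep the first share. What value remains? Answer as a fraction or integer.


Start with 210.
Step 1: Divide by 9: 210 / 9 = 70/3
Step 2: Divide by 9: 70/3 / 9 = 70/27
Step 3: Split 4:1, first share = 70/27 * 4/5 = 56/27
Final result = 56/27

56/27


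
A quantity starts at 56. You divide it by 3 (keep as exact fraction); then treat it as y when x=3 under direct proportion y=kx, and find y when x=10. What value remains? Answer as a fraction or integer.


Start with 56.
Step 1: Divide by 3: 56 / 3 = 56/3
Step 2: Direct prop: k = (56/3)/3; new y = k*10 = 56/3*10/3 = 560/9
Final result = 560/9

560/9


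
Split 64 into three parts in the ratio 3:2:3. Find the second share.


Ratio = 3:2:3
Total parts = 3 + 2 + 3 = 8
Value per part = 64 / 8 = 8
First share = 3 * 8 = 24
Middle share = 2 * 8 = 16
Third share = 3 * 8 = 24

16


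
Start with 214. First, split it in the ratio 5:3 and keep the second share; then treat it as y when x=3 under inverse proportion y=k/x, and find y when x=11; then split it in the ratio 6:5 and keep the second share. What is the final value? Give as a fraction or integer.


Start with 214.
Step 1: Split 5:3, second share = 214 * 3/8 = 321/4
Step 2: Inverse prop: k = (321/4)*3; new y = k/11 = 321/4*3/11 = 963/44
Step 3: Split 6:5, second share = 963/44 * 5/11 = 4815/484
Final result = 4815/484

4815/484


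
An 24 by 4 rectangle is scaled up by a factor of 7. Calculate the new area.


Original dimensions: 24 x 4
Enlargement factor = 7
New width = 24 * 7 = 168
New height = 4 * 7 = 28
New area = 168 * 28 = 4704

4704


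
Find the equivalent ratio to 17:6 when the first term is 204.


Original ratio: 17:6
First term target: 204
Scale factor = 204 / 17 = 12
Multiply second term: 6 * 12 = 72
Equivalent ratio = 204:72

204:72


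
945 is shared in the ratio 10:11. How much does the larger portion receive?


Total parts = 10 + 11 = 21
Value per part = 945 / 21 = 45
First share = 10 * 45 = 450
Second share = 11 * 45 = 495
Larger share = 495

495


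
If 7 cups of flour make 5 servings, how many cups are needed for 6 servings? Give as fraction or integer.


Original: 7 cups for 5 servings
Target servings = 6
Scaling factor = 6/5
New amount = 7 * 6/5
= 42/5
= 42/5 cups

42/5


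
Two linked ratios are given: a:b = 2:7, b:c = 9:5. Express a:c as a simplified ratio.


Given a:b = 2:7 and b:c = 9:5
Make b consistent. Multiply first ratio by 9: a:b = 18:63
Multiply second ratio by 7: b:c = 63:35
Now b = 63 in both, so a:b:c = 18:63:35
Therefore a:c = 18:35
Simplify by GCD: a:c = 18:35

18:35


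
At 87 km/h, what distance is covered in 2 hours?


Using distance = speed * time
Speed = 87 km/h
Time = 2 hours
Distance = 87 * 2
= 174 km

174


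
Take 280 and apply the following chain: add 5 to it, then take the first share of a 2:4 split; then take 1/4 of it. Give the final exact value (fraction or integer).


Start with 280.
Step 1: Add 5: 280+5=285; split 2:4 first = 285*2/6 = 95
Step 2: Take 1/4: 95 * 1/4 = 95/4
Final result = 95/4

95/4


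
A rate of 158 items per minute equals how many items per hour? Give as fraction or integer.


Converting from per minute to per hour
Rate = 158 items per minute
Multiply by 60: 158 * 60
= 9480 items per hour

9480


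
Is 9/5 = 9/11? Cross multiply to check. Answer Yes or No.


Cross multiply to check 9/5 = 9/11
Left cross product: 9 * 11 = 99
Right cross product: 5 * 9 = 45
99 != 45
Not equal, so proportions differ => No

No


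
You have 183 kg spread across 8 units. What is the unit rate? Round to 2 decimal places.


Total kg = 183
Number of units = 8
Unit rate = 183 / 8
= 22.88 kg per unit

22.88


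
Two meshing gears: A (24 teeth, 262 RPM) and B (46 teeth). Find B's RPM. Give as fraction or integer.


Gear ratio: teeth_A * RPM_A = teeth_B * RPM_B
24 * 262 = 46 * RPM_B
6288 = 46 * RPM_B
RPM_B = 6288 / 46
RPM_B = 3144/23

3144/23


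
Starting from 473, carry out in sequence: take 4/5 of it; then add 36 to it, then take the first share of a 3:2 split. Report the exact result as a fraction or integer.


Start with 473.
Step 1: Take 4/5: 473 * 4/5 = 1892/5
Step 2: Add 36: 1892/5+36=2072/5; split 3:2 first = 2072/5*3/5 = 6216/25
Final result = 6216/25

6216/25


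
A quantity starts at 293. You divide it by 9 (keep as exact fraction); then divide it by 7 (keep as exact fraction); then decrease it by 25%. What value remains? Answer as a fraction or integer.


Start with 293.
Step 1: Divide by 9: 293 / 9 = 293/9
Step 2: Divide by 7: 293/9 / 7 = 293/63
Step 3: Decrease by 25%: 293/63 * 75/100 = 293/84
Final result = 293/84

293/84


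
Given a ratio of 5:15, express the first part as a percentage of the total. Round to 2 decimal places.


Total parts = 5 + 15 = 20
First part fraction = 5/20
Percentage = (5/20) * 100
= 0.25 * 100
= 25.00%

25.00


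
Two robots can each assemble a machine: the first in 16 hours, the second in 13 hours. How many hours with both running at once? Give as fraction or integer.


Rate of A = 1/16 job per hour
Rate of B = 1/13 job per hour
Combined rate = 1/16 + 1/13
Find common denominator: (13 + 16)/(16*13) = 29/208
Combined rate = 29/208 job per hour
Time together = 1 / (29/208) = 208/29 hours

208/29


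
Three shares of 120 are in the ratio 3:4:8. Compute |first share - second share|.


Total parts = 3 + 4 + 8 = 15
Value per part = 120 / 15 = 8
Shares: 3*8=24, 4*8=32, 8*8=64
First share = 24, second share = 32
Difference = |24 - 32| = 8

8


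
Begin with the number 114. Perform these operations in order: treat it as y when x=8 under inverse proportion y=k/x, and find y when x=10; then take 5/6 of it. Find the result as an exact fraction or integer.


Start with 114.
Step 1: Inverse prop: k = (114)*8; new y = k/10 = 114*8/10 = 456/5
Step 2: Take 5/6: 456/5 * 5/6 = 76
Final result = 76

76


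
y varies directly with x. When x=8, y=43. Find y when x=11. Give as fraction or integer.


Direct proportion: y = kx
Find k: k = 43/8 = 43/8
Compute y at x=11: y = 43/8 * 11
y = 473/8

473/8


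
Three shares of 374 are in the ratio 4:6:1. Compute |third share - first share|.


Total parts = 4 + 6 + 1 = 11
Value per part = 374 / 11 = 34
Shares: 4*34=136, 6*34=204, 1*34=34
Third share = 34, first share = 136
Difference = |34 - 136| = 102

102


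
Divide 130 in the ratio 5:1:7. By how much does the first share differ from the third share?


Total parts = 5 + 1 + 7 = 13
Value per part = 130 / 13 = 10
Shares: 5*10=50, 1*10=10, 7*10=70
First share = 50, third share = 70
Difference = |50 - 70| = 20

20


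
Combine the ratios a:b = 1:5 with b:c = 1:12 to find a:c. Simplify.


Given a:b = 1:5 and b:c = 1:12
Make b consistent. Multiply first ratio by 1: a:b = 1:5
Multiply second ratio by 5: b:c = 5:60
Now b = 5 in both, so a:b:c = 1:5:60
Therefore a:c = 1:60
Simplify by GCD: a:c = 1:60

1:60


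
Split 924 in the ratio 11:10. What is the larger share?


Total parts = 11 + 10 = 21
Value per part = 924 / 21 = 44
First share = 11 * 44 = 484
Second share = 10 * 44 = 440
Larger share = 484

484


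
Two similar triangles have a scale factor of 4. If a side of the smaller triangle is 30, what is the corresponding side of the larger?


Similar triangles have proportional sides
Scale factor = 4
Smaller side = 30
Corresponding larger side = 30 * 4
= 120

120


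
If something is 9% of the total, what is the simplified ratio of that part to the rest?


Part = 9%, Remainder = 91%
Ratio = 9:91
GCD(9, 91) = 1
Simplify: 9:91 = 9:91

9:91


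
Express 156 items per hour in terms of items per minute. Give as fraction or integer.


Converting from per hour to per minute
Rate = 156 items per hour
Divide by 60: 156/60
= 13/5 items per minute

13/5


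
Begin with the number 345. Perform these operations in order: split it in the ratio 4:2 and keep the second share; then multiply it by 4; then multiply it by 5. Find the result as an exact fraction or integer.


Start with 345.
Step 1: Split 4:2, second share = 345 * 2/6 = 115
Step 2: Multiply by 4: 115 * 4 = 460
Step 3: Multiply by 5: 460 * 5 = 2300
Final result = 2300

2300


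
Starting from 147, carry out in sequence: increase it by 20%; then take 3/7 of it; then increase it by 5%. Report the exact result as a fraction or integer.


Start with 147.
Step 1: Increase by 20%: 147 * 120/100 = 882/5
Step 2: Take 3/7: 882/5 * 3/7 = 378/5
Step 3: Increase by 5%: 378/5 * 105/100 = 3969/50
Final result = 3969/50

3969/50


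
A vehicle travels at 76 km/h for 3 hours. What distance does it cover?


Using distance = speed * time
Speed = 76 km/h
Time = 3 hours
Distance = 76 * 3
= 228 km

228


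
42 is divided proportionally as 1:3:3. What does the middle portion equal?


Ratio = 1:3:3
Total parts = 1 + 3 + 3 = 7
Value per part = 42 / 7 = 6
First share = 1 * 6 = 6
Middle share = 3 * 6 = 18
Third share = 3 * 6 = 18

18


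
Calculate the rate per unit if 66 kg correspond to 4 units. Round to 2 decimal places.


Total kg = 66
Number of units = 4
Unit rate = 66 / 4
= 16.50 kg per unit

16.50


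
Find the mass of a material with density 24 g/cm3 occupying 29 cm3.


Using mass = density * volume
Density = 24 g/cm3
Volume = 29 cm3
Mass = 24 * 29
= 696 g

696


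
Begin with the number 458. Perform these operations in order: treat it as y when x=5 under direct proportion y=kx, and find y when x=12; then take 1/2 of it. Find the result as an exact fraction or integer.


Start with 458.
Step 1: Direct prop: k = (458)/5; new y = k*12 = 458*12/5 = 5496/5
Step 2: Take 1/2: 5496/5 * 1/2 = 2748/5
Final result = 2748/5

2748/5


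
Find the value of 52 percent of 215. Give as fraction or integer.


Compute 52% of 215
Convert percentage: 52% = 52/100
Multiply: 215 * 52/100
= 11180/100
= 559/5

559/5


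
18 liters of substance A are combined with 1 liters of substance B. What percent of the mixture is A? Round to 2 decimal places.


Volume of A = 18 L
Volume of B = 1 L
Total volume = 18 + 1 = 19 L
Percentage of A = (18/19) * 100
= 94.74%

94.74


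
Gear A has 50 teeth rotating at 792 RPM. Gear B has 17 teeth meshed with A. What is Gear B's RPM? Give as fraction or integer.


Gear ratio: teeth_A * RPM_A = teeth_B * RPM_B
50 * 792 = 17 * RPM_B
39600 = 17 * RPM_B
RPM_B = 39600 / 17
RPM_B = 39600/17

39600/17


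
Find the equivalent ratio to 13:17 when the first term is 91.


Original ratio: 13:17
First term target: 91
Scale factor = 91 / 13 = 7
Multiply second term: 17 * 7 = 119
Equivalent ratio = 91:119

91:119


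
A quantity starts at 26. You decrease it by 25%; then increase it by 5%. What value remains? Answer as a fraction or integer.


Start with 26.
Step 1: Decrease by 25%: 26 * 75/100 = 39/2
Step 2: Increase by 5%: 39/2 * 105/100 = 819/40
Final result = 819/40

819/40


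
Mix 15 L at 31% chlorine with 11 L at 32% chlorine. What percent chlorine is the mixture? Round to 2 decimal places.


Solute in mixture 1 = 31% of 15 L = 15*31/100 = 93/20 L
Solute in mixture 2 = 32% of 11 L = 11*32/100 = 88/25 L
Total solute = 93/20 + 88/25 = 817/100 L
Total volume = 15 + 11 = 26 L
Final concentration = 817/100/26 * 100 = 31.42%

31.42


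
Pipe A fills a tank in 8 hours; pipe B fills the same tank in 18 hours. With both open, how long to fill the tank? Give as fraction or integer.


Rate of A = 1/8 job per hour
Rate of B = 1/18 job per hour
Combined rate = 1/8 + 1/18
Find common denominator: (18 + 8)/(8*18) = 26/144
Combined rate = 13/72 job per hour
Time together = 1 / (13/72) = 72/13 hours

72/13


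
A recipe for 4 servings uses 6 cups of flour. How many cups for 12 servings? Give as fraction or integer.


Original: 6 cups for 4 servings
Target servings = 12
Scaling factor = 12/4
New amount = 6 * 12/4
= 72/4
= 18 cups

18


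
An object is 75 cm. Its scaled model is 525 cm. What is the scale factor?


Original length = 75 cm
Scaled length = 525 cm
Scale factor = 525 / 75
= 7

7


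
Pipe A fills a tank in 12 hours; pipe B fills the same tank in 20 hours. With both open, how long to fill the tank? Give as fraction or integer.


Rate of A = 1/12 job per hour
Rate of B = 1/20 job per hour
Combined rate = 1/12 + 1/20
Find common denominator: (20 + 12)/(12*20) = 32/240
Combined rate = 2/15 job per hour
Time together = 1 / (2/15) = 15/2 hours

15/2


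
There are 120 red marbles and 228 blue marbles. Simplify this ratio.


Find GCD(120, 228)
GCD = 12
Divide both by 12: 120/12 = 10, 228/12 = 19
Simplified ratio = 10:19

10:19


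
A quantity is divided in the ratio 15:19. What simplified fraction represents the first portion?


Total parts = 15 + 19 = 34
First part fraction = 15/34
Simplify: 15/34 = 15/34

15/34


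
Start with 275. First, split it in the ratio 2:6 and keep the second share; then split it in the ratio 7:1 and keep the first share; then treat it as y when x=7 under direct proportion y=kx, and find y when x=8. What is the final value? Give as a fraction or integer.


Start with 275.
Step 1: Split 2:6, second share = 275 * 6/8 = 825/4
Step 2: Split 7:1, first share = 825/4 * 7/8 = 5775/32
Step 3: Direct prop: k = (5775/32)/7; new y = k*8 = 5775/32*8/7 = 825/4
Final result = 825/4

825/4


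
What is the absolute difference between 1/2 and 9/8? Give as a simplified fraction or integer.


Simplify: 1/2 = 1/2 and 9/8 = 9/8
Find common denominator: LCD = 8
Convert: 4/8 and 9/8
Difference = |4 - 9|/8 = 5/8
Simplified = 5/8

5/8


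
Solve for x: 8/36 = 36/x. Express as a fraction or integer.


Setting up: 8/36 = 36/x
Cross multiply: 8 * x = 36 * 36
8x = 1296
x = 1296/8
x = 162

162


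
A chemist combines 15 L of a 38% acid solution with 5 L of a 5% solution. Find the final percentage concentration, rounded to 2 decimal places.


Solute in mixture 1 = 38% of 15 L = 15*38/100 = 57/10 L
Solute in mixture 2 = 5% of 5 L = 5*5/100 = 1/4 L
Total solute = 57/10 + 1/4 = 119/20 L
Total volume = 15 + 5 = 20 L
Final concentration = 119/20/20 * 100 = 29.75%

29.75


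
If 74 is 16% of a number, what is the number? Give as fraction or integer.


Given: 74 is 16% of the whole
Set up: 74 = 16/100 * whole
whole = 74 * 100 / 16
whole = 7400 / 16
whole = 925/2

925/2


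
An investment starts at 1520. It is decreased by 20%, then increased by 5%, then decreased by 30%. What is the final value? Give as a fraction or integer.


Start: 1520
Step 1: decrease by 20% => multiply by 80/100
  1520 * 80/100 = 1216
Step 2: increase by 5% => multiply by 105/100
  1216 * 105/100 = 6384/5
Step 3: decrease by 30% => multiply by 70/100
  6384/5 * 70/100 = 22344/25
Final value = 22344/25

22344/25


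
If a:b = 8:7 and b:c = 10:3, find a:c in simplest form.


Given a:b = 8:7 and b:c = 10:3
Make b consistent. Multiply first ratio by 10: a:b = 80:70
Multiply second ratio by 7: b:c = 70:21
Now b = 70 in both, so a:b:c = 80:70:21
Therefore a:c = 80:21
Simplify by GCD: a:c = 80:21

80:21


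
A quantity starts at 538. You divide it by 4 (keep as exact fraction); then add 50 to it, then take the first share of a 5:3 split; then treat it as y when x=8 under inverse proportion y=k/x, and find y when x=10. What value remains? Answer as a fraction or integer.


Start with 538.
Step 1: Divide by 4: 538 / 4 = 269/2
Step 2: Add 50: 269/2+50=369/2; split 5:3 first = 369/2*5/8 = 1845/16
Step 3: Inverse prop: k = (1845/16)*8; new y = k/10 = 1845/16*8/10 = 369/4
Final result = 369/4

369/4


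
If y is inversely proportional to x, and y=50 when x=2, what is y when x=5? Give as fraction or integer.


Inverse proportion: y = k/x
Find k: k = 2 * 50 = 100
Compute y at x=5: y = 100/5
y = 20

20


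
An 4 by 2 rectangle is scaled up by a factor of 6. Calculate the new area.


Original dimensions: 4 x 2
Enlargement factor = 6
New width = 4 * 6 = 24
New height = 2 * 6 = 12
New area = 24 * 12 = 288

288


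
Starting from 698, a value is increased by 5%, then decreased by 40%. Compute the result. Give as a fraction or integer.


Start: 698
Step 1: increase by 5% => multiply by 105/100
  698 * 105/100 = 7329/10
Step 2: decrease by 40% => multiply by 60/100
  7329/10 * 60/100 = 21987/50
Final value = 21987/50

21987/50


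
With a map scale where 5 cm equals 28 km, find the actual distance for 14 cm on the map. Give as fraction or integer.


Map scale: 5 cm = 28 km
Measured distance on map = 14 cm
Set up proportion: 14 * 28 / 5
= 392 / 5
= 392/5 km

392/5


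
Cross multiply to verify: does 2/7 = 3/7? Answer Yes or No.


Cross multiply to check 2/7 = 3/7
Left cross product: 2 * 7 = 14
Right cross product: 7 * 3 = 21
14 != 21
Not equal, so proportions differ => No

No


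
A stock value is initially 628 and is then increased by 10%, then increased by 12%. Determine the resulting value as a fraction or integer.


Start: 628
Step 1: increase by 10% => multiply by 110/100
  628 * 110/100 = 3454/5
Step 2: increase by 12% => multiply by 112/100
  3454/5 * 112/100 = 96712/125
Final value = 96712/125

96712/125


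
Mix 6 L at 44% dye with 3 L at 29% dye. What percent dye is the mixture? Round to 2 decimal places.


Solute in mixture 1 = 44% of 6 L = 6*44/100 = 66/25 L
Solute in mixture 2 = 29% of 3 L = 3*29/100 = 87/100 L
Total solute = 66/25 + 87/100 = 351/100 L
Total volume = 6 + 3 = 9 L
Final concentration = 351/100/9 * 100 = 39.00%

39.00


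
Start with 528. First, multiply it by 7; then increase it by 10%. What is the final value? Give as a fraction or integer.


Start with 528.
Step 1: Multiply by 7: 528 * 7 = 3696
Step 2: Increase by 10%: 3696 * 110/100 = 20328/5
Final result = 20328/5

20328/5


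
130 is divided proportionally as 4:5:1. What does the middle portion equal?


Ratio = 4:5:1
Total parts = 4 + 5 + 1 = 10
Value per part = 130 / 10 = 13
First share = 4 * 13 = 52
Middle share = 5 * 13 = 65
Third share = 1 * 13 = 13

65


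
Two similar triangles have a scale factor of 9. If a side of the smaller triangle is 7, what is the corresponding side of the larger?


Similar triangles have proportional sides
Scale factor = 9
Smaller side = 7
Corresponding larger side = 7 * 9
= 63

63


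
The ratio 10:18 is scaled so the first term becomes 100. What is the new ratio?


Original ratio: 10:18
First term target: 100
Scale factor = 100 / 10 = 10
Multiply second term: 18 * 10 = 180
Equivalent ratio = 100:180

100:180


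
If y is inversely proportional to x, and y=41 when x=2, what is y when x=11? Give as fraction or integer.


Inverse proportion: y = k/x
Find k: k = 2 * 41 = 82
Compute y at x=11: y = 82/11
y = 82/11

82/11


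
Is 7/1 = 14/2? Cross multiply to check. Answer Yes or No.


Cross multiply to check 7/1 = 14/2
Left cross product: 7 * 2 = 14
Right cross product: 1 * 14 = 14
14 = 14
Equal, so proportions match => Yes

Yes


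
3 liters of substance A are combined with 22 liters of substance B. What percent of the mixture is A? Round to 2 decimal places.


Volume of A = 3 L
Volume of B = 22 L
Total volume = 3 + 22 = 25 L
Percentage of A = (3/25) * 100
= 12.00%

12.00


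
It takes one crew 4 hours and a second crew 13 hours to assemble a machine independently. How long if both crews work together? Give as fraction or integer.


Rate of A = 1/4 job per hour
Rate of B = 1/13 job per hour
Combined rate = 1/4 + 1/13
Find common denominator: (13 + 4)/(4*13) = 17/52
Combined rate = 17/52 job per hour
Time together = 1 / (17/52) = 52/17 hours

52/17


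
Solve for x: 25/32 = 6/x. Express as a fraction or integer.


Setting up: 25/32 = 6/x
Cross multiply: 25 * x = 32 * 6
25x = 192
x = 192/25
x = 192/25

192/25


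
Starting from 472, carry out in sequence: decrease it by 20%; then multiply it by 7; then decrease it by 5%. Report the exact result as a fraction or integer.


Start with 472.
Step 1: Decrease by 20%: 472 * 80/100 = 1888/5
Step 2: Multiply by 7: 1888/5 * 7 = 13216/5
Step 3: Decrease by 5%: 13216/5 * 95/100 = 62776/25
Final result = 62776/25

62776/25


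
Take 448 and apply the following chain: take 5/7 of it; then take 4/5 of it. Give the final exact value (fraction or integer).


Start with 448.
Step 1: Take 5/7: 448 * 5/7 = 320
Step 2: Take 4/5: 320 * 4/5 = 256
Final result = 256

256


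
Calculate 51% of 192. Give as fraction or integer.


Compute 51% of 192
Convert percentage: 51% = 51/100
Multiply: 192 * 51/100
= 9792/100
= 2448/25

2448/25


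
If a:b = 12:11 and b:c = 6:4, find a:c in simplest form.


Given a:b = 12:11 and b:c = 6:4
Make b consistent. Multiply first ratio by 6: a:b = 72:66
Multiply second ratio by 11: b:c = 66:44
Now b = 66 in both, so a:b:c = 72:66:44
Therefore a:c = 72:44
Simplify by GCD: a:c = 18:11

18:11


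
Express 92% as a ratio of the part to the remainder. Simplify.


Part = 92%, Remainder = 8%
Ratio = 92:8
GCD(92, 8) = 4
Simplify: 23:2 = 23:2

23:2


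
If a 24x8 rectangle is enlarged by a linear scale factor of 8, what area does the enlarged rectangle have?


Original dimensions: 24 x 8
Enlargement factor = 8
New width = 24 * 8 = 192
New height = 8 * 8 = 64
New area = 192 * 64 = 12288

12288


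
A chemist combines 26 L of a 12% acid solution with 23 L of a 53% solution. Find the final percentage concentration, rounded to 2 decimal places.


Solute in mixture 1 = 12% of 26 L = 26*12/100 = 78/25 L
Solute in mixture 2 = 53% of 23 L = 23*53/100 = 1219/100 L
Total solute = 78/25 + 1219/100 = 1531/100 L
Total volume = 26 + 23 = 49 L
Final concentration = 1531/100/49 * 100 = 31.24%

31.24


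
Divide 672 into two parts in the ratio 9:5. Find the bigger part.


Total parts = 9 + 5 = 14
Value per part = 672 / 14 = 48
First share = 9 * 48 = 432
Second share = 5 * 48 = 240
Larger share = 432

432


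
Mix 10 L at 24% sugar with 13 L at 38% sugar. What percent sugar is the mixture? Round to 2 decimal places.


Solute in mixture 1 = 24% of 10 L = 10*24/100 = 12/5 L
Solute in mixture 2 = 38% of 13 L = 13*38/100 = 247/50 L
Total solute = 12/5 + 247/50 = 367/50 L
Total volume = 10 + 13 = 23 L
Final concentration = 367/50/23 * 100 = 31.91%

31.91


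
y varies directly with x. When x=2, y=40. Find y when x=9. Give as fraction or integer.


Direct proportion: y = kx
Find k: k = 40/2 = 20
Compute y at x=9: y = 20 * 9
y = 180

180


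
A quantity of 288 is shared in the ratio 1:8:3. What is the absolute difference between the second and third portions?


Total parts = 1 + 8 + 3 = 12
Value per part = 288 / 12 = 24
Shares: 1*24=24, 8*24=192, 3*24=72
Second share = 192, third share = 72
Difference = |192 - 72| = 120

120


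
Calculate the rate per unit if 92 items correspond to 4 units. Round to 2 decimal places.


Total items = 92
Number of units = 4
Unit rate = 92 / 4
= 23 items per unit

23


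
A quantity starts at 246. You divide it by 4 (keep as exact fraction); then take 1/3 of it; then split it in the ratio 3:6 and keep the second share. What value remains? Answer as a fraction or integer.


Start with 246.
Step 1: Divide by 4: 246 / 4 = 123/2
Step 2: Take 1/3: 123/2 * 1/3 = 41/2
Step 3: Split 3:6, second share = 41/2 * 6/9 = 41/3
Final result = 41/3

41/3


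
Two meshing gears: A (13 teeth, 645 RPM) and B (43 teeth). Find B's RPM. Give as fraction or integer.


Gear ratio: teeth_A * RPM_A = teeth_B * RPM_B
13 * 645 = 43 * RPM_B
8385 = 43 * RPM_B
RPM_B = 8385 / 43
RPM_B = 195

195


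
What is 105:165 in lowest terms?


Find GCD(105, 165)
GCD = 15
Divide both by 15: 105/15 = 7, 165/15 = 11
Simplified ratio = 7:11

7:11


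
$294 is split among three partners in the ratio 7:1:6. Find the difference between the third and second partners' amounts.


Total parts = 7 + 1 + 6 = 14
Value per part = 294 / 14 = 21
Shares: 7*21=147, 1*21=21, 6*21=126
Third share = 126, second share = 21
Difference = |126 - 21| = 105

105


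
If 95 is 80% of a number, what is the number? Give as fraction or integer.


Given: 95 is 80% of the whole
Set up: 95 = 80/100 * whole
whole = 95 * 100 / 80
whole = 9500 / 80
whole = 475/4

475/4


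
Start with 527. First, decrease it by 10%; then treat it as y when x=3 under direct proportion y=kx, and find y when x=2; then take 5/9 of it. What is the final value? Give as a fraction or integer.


Start with 527.
Step 1: Decrease by 10%: 527 * 90/100 = 4743/10
Step 2: Direct prop: k = (4743/10)/3; new y = k*2 = 4743/10*2/3 = 1581/5
Step 3: Take 5/9: 1581/5 * 5/9 = 527/3
Final result = 527/3

527/3


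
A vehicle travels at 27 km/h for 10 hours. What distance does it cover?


Using distance = speed * time
Speed = 27 km/h
Time = 10 hours
Distance = 27 * 10
= 270 km

270


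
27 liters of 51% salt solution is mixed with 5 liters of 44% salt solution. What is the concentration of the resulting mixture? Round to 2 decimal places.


Solute in mixture 1 = 51% of 27 L = 27*51/100 = 1377/100 L
Solute in mixture 2 = 44% of 5 L = 5*44/100 = 11/5 L
Total solute = 1377/100 + 11/5 = 1597/100 L
Total volume = 27 + 5 = 32 L
Final concentration = 1597/100/32 * 100 = 49.91%

49.91


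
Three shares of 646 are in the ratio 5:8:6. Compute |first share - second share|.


Total parts = 5 + 8 + 6 = 19
Value per part = 646 / 19 = 34
Shares: 5*34=170, 8*34=272, 6*34=204
First share = 170, second share = 272
Difference = |170 - 272| = 102

102


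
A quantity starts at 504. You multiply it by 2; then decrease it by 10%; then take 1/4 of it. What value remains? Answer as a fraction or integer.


Start with 504.
Step 1: Multiply by 2: 504 * 2 = 1008
Step 2: Decrease by 10%: 1008 * 90/100 = 4536/5
Step 3: Take 1/4: 4536/5 * 1/4 = 1134/5
Final result = 1134/5

1134/5


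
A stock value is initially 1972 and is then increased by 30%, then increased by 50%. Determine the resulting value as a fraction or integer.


Start: 1972
Step 1: increase by 30% => multiply by 130/100
  1972 * 130/100 = 12818/5
Step 2: increase by 50% => multiply by 150/100
  12818/5 * 150/100 = 19227/5
Final value = 19227/5

19227/5


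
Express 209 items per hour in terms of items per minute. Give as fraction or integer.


Converting from per hour to per minute
Rate = 209 items per hour
Divide by 60: 209/60
= 209/60 items per minute

209/60


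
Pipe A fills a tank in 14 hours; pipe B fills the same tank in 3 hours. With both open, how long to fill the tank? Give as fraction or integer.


Rate of A = 1/14 job per hour
Rate of B = 1/3 job per hour
Combined rate = 1/14 + 1/3
Find common denominator: (3 + 14)/(14*3) = 17/42
Combined rate = 17/42 job per hour
Time together = 1 / (17/42) = 42/17 hours

42/17


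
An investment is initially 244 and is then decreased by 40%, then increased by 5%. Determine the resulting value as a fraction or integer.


Start: 244
Step 1: decrease by 40% => multiply by 60/100
  244 * 60/100 = 732/5
Step 2: increase by 5% => multiply by 105/100
  732/5 * 105/100 = 3843/25
Final value = 3843/25

3843/25


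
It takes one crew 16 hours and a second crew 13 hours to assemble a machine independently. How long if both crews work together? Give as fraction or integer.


Rate of A = 1/16 job per hour
Rate of B = 1/13 job per hour
Combined rate = 1/16 + 1/13
Find common denominator: (13 + 16)/(16*13) = 29/208
Combined rate = 29/208 job per hour
Time together = 1 / (29/208) = 208/29 hours

208/29


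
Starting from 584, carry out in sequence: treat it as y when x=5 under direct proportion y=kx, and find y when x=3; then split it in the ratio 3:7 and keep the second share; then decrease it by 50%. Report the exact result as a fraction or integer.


Start with 584.
Step 1: Direct prop: k = (584)/5; new y = k*3 = 584*3/5 = 1752/5
Step 2: Split 3:7, second share = 1752/5 * 7/10 = 6132/25
Step 3: Decrease by 50%: 6132/25 * 50/100 = 3066/25
Final result = 3066/25

3066/25


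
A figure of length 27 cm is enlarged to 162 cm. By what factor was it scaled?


Original length = 27 cm
Scaled length = 162 cm
Scale factor = 162 / 27
= 6

6


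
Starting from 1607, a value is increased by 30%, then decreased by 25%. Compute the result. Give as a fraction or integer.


Start: 1607
Step 1: increase by 30% => multiply by 130/100
  1607 * 130/100 = 20891/10
Step 2: decrease by 25% => multiply by 75/100
  20891/10 * 75/100 = 62673/40
Final value = 62673/40

62673/40


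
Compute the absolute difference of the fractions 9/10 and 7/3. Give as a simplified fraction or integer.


Simplify: 9/10 = 9/10 and 7/3 = 7/3
Find common denominator: LCD = 30
Convert: 27/30 and 70/30
Difference = |27 - 70|/30 = 43/30
Simplified = 43/30

43/30


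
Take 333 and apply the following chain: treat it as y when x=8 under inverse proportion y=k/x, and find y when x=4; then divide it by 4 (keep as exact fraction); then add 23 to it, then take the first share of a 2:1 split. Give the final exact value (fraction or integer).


Start with 333.
Step 1: Inverse prop: k = (333)*8; new y = k/4 = 333*8/4 = 666
Step 2: Divide by 4: 666 / 4 = 333/2
Step 3: Add 23: 333/2+23=379/2; split 2:1 first = 379/2*2/3 = 379/3
Final result = 379/3

379/3


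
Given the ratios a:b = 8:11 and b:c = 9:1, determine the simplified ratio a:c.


Given a:b = 8:11 and b:c = 9:1
Make b consistent. Multiply first ratio by 9: a:b = 72:99
Multiply second ratio by 11: b:c = 99:11
Now b = 99 in both, so a:b:c = 72:99:11
Therefore a:c = 72:11
Simplify by GCD: a:c = 72:11

72:11


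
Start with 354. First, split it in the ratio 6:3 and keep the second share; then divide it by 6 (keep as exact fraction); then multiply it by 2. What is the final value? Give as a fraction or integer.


Start with 354.
Step 1: Split 6:3, second share = 354 * 3/9 = 118
Step 2: Divide by 6: 118 / 6 = 59/3
Step 3: Multiply by 2: 59/3 * 2 = 118/3
Final result = 118/3

118/3


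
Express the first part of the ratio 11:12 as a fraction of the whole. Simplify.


Total parts = 11 + 12 = 23
First part fraction = 11/23
Simplify: 11/23 = 11/23

11/23


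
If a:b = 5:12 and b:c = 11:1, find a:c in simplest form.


Given a:b = 5:12 and b:c = 11:1
Make b consistent. Multiply first ratio by 11: a:b = 55:132
Multiply second ratio by 12: b:c = 132:12
Now b = 132 in both, so a:b:c = 55:132:12
Therefore a:c = 55:12
Simplify by GCD: a:c = 55:12

55:12


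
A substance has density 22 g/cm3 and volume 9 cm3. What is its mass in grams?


Using mass = density * volume
Density = 22 g/cm3
Volume = 9 cm3
Mass = 22 * 9
= 198 g

198


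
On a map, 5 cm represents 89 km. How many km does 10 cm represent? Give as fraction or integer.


Map scale: 5 cm = 89 km
Measured distance on map = 10 cm
Set up proportion: 10 * 89 / 5
= 890 / 5
= 178 km

178


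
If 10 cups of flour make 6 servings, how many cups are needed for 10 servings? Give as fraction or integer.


Original: 10 cups for 6 servings
Target servings = 10
Scaling factor = 10/6
New amount = 10 * 10/6
= 100/6
= 50/3 cups

50/3


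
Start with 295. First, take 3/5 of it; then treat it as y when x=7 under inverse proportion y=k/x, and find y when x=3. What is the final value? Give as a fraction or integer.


Start with 295.
Step 1: Take 3/5: 295 * 3/5 = 177
Step 2: Inverse prop: k = (177)*7; new y = k/3 = 177*7/3 = 413
Final result = 413

413


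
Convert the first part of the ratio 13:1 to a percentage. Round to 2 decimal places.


Total parts = 13 + 1 = 14
First part fraction = 13/14
Percentage = (13/14) * 100
= 0.928571 * 100
= 92.86%

92.86


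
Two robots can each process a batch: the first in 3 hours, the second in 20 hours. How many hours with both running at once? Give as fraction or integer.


Rate of A = 1/3 job per hour
Rate of B = 1/20 job per hour
Combined rate = 1/3 + 1/20
Find common denominator: (20 + 3)/(3*20) = 23/60
Combined rate = 23/60 job per hour
Time together = 1 / (23/60) = 60/23 hours

60/23


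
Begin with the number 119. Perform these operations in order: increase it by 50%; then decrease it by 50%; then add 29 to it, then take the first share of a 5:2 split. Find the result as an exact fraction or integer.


Start with 119.
Step 1: Increase by 50%: 119 * 150/100 = 357/2
Step 2: Decrease by 50%: 357/2 * 50/100 = 357/4
Step 3: Add 29: 357/4+29=473/4; split 5:2 first = 473/4*5/7 = 2365/28
Final result = 2365/28

2365/28


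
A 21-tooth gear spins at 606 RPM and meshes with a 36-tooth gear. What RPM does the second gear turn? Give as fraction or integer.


Gear ratio: teeth_A * RPM_A = teeth_B * RPM_B
21 * 606 = 36 * RPM_B
12726 = 36 * RPM_B
RPM_B = 12726 / 36
RPM_B = 707/2

707/2


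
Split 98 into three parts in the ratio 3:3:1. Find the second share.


Ratio = 3:3:1
Total parts = 3 + 3 + 1 = 7
Value per part = 98 / 7 = 14
First share = 3 * 14 = 42
Middle share = 3 * 14 = 42
Third share = 1 * 14 = 14

42


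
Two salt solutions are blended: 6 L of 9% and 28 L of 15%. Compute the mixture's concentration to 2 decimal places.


Solute in mixture 1 = 9% of 6 L = 6*9/100 = 27/50 L
Solute in mixture 2 = 15% of 28 L = 28*15/100 = 21/5 L
Total solute = 27/50 + 21/5 = 237/50 L
Total volume = 6 + 28 = 34 L
Final concentration = 237/50/34 * 100 = 13.94%

13.94


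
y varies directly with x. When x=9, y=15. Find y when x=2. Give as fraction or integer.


Direct proportion: y = kx
Find k: k = 15/9 = 5/3
Compute y at x=2: y = 5/3 * 2
y = 10/3

10/3


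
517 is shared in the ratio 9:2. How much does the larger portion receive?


Total parts = 9 + 2 = 11
Value per part = 517 / 11 = 47
First share = 9 * 47 = 423
Second share = 2 * 47 = 94
Larger share = 423

423


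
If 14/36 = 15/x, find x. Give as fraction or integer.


Setting up: 14/36 = 15/x
Cross multiply: 14 * x = 36 * 15
14x = 540
x = 540/14
x = 270/7

270/7


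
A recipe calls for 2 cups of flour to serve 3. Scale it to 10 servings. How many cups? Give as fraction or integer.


Original: 2 cups for 3 servings
Target servings = 10
Scaling factor = 10/3
New amount = 2 * 10/3
= 20/3
= 20/3 cups

20/3


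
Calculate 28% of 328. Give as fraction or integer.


Compute 28% of 328
Convert percentage: 28% = 28/100
Multiply: 328 * 28/100
= 9184/100
= 2296/25

2296/25


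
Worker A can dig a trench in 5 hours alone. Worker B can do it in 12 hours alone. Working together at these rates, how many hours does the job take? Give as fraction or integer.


Rate of A = 1/5 job per hour
Rate of B = 1/12 job per hour
Combined rate = 1/5 + 1/12
Find common denominator: (12 + 5)/(5*12) = 17/60
Combined rate = 17/60 job per hour
Time together = 1 / (17/60) = 60/17 hours

60/17


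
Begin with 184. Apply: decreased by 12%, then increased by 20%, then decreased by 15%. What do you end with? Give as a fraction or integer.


Start: 184
Step 1: decrease by 12% => multiply by 88/100
  184 * 88/100 = 4048/25
Step 2: increase by 20% => multiply by 120/100
  4048/25 * 120/100 = 24288/125
Step 3: decrease by 15% => multiply by 85/100
  24288/125 * 85/100 = 103224/625
Final value = 103224/625

103224/625


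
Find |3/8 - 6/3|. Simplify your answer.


Simplify: 3/8 = 3/8 and 6/3 = 2
Find common denominator: LCD = 8
Convert: 3/8 and 16/8
Difference = |3 - 16|/8 = 13/8
Simplified = 13/8

13/8


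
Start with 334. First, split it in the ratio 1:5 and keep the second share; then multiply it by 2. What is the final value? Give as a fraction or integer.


Start with 334.
Step 1: Split 1:5, second share = 334 * 5/6 = 835/3
Step 2: Multiply by 2: 835/3 * 2 = 1670/3
Final result = 1670/3

1670/3


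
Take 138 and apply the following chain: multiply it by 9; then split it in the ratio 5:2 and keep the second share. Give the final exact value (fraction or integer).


Start with 138.
Step 1: Multiply by 9: 138 * 9 = 1242
Step 2: Split 5:2, second share = 1242 * 2/7 = 2484/7
Final result = 2484/7

2484/7


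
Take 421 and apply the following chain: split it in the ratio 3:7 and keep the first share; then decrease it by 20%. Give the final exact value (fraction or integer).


Start with 421.
Step 1: Split 3:7, first share = 421 * 3/10 = 1263/10
Step 2: Decrease by 20%: 1263/10 * 80/100 = 2526/25
Final result = 2526/25

2526/25


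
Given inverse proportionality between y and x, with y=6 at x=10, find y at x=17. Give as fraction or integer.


Inverse proportion: y = k/x
Find k: k = 10 * 6 = 60
Compute y at x=17: y = 60/17
y = 60/17

60/17


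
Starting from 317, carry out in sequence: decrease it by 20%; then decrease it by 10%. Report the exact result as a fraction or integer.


Start with 317.
Step 1: Decrease by 20%: 317 * 80/100 = 1268/5
Step 2: Decrease by 10%: 1268/5 * 90/100 = 5706/25
Final result = 5706/25

5706/25


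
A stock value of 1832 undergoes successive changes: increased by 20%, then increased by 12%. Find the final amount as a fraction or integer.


Start: 1832
Step 1: increase by 20% => multiply by 120/100
  1832 * 120/100 = 10992/5
Step 2: increase by 12% => multiply by 112/100
  10992/5 * 112/100 = 307776/125
Final value = 307776/125

307776/125


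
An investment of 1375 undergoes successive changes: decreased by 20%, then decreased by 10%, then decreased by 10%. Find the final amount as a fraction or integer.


Start: 1375
Step 1: decrease by 20% => multiply by 80/100
  1375 * 80/100 = 1100
Step 2: decrease by 10% => multiply by 90/100
  1100 * 90/100 = 990
Step 3: decrease by 10% => multiply by 90/100
  990 * 90/100 = 891
Final value = 891

891


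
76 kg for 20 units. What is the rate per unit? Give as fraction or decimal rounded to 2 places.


Total kg = 76
Number of units = 20
Unit rate = 76 / 20
= 3.80 kg per unit

3.80
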